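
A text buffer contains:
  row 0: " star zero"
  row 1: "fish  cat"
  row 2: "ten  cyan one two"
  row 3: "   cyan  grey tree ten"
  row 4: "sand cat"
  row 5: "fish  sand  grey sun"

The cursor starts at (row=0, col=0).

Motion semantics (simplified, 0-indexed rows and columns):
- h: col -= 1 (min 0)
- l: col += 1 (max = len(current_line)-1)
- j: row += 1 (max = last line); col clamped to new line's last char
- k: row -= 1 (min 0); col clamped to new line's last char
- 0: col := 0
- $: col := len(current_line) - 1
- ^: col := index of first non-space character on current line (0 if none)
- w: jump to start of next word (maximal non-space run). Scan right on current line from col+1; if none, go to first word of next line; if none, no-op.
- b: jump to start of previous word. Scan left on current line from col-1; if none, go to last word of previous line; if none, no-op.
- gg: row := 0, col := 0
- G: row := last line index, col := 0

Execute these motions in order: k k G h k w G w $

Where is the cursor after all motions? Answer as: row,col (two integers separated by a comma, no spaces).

After 1 (k): row=0 col=0 char='_'
After 2 (k): row=0 col=0 char='_'
After 3 (G): row=5 col=0 char='f'
After 4 (h): row=5 col=0 char='f'
After 5 (k): row=4 col=0 char='s'
After 6 (w): row=4 col=5 char='c'
After 7 (G): row=5 col=0 char='f'
After 8 (w): row=5 col=6 char='s'
After 9 ($): row=5 col=19 char='n'

Answer: 5,19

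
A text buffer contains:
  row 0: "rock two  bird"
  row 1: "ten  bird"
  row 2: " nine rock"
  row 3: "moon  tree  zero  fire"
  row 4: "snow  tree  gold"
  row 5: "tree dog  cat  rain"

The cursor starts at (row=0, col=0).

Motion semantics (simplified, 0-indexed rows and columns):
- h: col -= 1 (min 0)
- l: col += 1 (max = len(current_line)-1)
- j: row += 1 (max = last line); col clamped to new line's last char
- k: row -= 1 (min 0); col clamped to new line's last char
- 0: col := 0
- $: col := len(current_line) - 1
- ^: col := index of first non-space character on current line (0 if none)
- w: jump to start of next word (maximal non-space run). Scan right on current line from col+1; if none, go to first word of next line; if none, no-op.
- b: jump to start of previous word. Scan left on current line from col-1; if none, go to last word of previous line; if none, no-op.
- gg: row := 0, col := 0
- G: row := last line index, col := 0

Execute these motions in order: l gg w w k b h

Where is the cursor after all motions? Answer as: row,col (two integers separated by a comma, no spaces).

After 1 (l): row=0 col=1 char='o'
After 2 (gg): row=0 col=0 char='r'
After 3 (w): row=0 col=5 char='t'
After 4 (w): row=0 col=10 char='b'
After 5 (k): row=0 col=10 char='b'
After 6 (b): row=0 col=5 char='t'
After 7 (h): row=0 col=4 char='_'

Answer: 0,4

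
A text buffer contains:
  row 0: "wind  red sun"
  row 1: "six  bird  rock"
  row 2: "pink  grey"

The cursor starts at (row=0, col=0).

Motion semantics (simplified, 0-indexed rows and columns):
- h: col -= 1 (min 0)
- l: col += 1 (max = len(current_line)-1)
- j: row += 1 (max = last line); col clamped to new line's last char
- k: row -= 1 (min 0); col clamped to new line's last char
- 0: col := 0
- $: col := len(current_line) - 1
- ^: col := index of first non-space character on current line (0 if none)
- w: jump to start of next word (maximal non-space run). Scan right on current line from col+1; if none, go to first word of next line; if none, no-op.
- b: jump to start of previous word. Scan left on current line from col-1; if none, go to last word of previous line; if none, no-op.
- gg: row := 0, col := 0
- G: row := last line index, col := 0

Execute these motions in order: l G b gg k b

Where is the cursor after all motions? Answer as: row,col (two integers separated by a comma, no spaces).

After 1 (l): row=0 col=1 char='i'
After 2 (G): row=2 col=0 char='p'
After 3 (b): row=1 col=11 char='r'
After 4 (gg): row=0 col=0 char='w'
After 5 (k): row=0 col=0 char='w'
After 6 (b): row=0 col=0 char='w'

Answer: 0,0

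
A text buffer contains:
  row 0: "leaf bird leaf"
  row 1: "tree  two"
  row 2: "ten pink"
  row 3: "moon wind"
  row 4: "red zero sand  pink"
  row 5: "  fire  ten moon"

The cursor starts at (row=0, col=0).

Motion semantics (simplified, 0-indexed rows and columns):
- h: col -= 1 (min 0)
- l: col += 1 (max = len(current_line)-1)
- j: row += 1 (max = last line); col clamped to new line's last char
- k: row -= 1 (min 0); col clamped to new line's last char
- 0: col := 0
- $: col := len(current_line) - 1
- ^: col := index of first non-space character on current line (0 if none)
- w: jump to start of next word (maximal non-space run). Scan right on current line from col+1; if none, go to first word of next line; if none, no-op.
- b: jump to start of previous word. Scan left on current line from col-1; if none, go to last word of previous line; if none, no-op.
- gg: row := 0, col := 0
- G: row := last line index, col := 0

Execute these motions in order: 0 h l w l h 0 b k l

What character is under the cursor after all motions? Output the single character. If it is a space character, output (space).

Answer: e

Derivation:
After 1 (0): row=0 col=0 char='l'
After 2 (h): row=0 col=0 char='l'
After 3 (l): row=0 col=1 char='e'
After 4 (w): row=0 col=5 char='b'
After 5 (l): row=0 col=6 char='i'
After 6 (h): row=0 col=5 char='b'
After 7 (0): row=0 col=0 char='l'
After 8 (b): row=0 col=0 char='l'
After 9 (k): row=0 col=0 char='l'
After 10 (l): row=0 col=1 char='e'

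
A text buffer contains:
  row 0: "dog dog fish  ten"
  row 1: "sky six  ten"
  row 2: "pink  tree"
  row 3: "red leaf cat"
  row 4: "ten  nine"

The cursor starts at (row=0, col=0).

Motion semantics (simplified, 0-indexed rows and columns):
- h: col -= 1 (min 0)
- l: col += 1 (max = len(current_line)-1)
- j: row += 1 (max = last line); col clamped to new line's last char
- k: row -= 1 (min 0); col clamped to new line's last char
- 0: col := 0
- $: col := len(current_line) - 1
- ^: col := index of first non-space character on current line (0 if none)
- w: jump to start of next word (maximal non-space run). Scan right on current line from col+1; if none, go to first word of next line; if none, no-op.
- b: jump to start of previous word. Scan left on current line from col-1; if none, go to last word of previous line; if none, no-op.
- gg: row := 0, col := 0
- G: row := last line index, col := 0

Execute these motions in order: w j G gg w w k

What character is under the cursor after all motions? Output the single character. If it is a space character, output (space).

After 1 (w): row=0 col=4 char='d'
After 2 (j): row=1 col=4 char='s'
After 3 (G): row=4 col=0 char='t'
After 4 (gg): row=0 col=0 char='d'
After 5 (w): row=0 col=4 char='d'
After 6 (w): row=0 col=8 char='f'
After 7 (k): row=0 col=8 char='f'

Answer: f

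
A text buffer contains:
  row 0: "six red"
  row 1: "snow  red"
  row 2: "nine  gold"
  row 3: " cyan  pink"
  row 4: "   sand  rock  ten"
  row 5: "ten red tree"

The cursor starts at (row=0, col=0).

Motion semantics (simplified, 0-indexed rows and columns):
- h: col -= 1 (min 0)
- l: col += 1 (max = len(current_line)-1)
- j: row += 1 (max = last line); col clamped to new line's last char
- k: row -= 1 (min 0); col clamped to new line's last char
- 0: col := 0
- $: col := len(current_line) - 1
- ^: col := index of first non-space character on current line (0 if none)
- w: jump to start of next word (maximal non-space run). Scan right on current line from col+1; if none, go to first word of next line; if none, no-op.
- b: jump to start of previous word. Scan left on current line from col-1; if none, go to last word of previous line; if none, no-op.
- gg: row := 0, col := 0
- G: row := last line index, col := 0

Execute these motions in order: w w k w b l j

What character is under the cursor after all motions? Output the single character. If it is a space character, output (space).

After 1 (w): row=0 col=4 char='r'
After 2 (w): row=1 col=0 char='s'
After 3 (k): row=0 col=0 char='s'
After 4 (w): row=0 col=4 char='r'
After 5 (b): row=0 col=0 char='s'
After 6 (l): row=0 col=1 char='i'
After 7 (j): row=1 col=1 char='n'

Answer: n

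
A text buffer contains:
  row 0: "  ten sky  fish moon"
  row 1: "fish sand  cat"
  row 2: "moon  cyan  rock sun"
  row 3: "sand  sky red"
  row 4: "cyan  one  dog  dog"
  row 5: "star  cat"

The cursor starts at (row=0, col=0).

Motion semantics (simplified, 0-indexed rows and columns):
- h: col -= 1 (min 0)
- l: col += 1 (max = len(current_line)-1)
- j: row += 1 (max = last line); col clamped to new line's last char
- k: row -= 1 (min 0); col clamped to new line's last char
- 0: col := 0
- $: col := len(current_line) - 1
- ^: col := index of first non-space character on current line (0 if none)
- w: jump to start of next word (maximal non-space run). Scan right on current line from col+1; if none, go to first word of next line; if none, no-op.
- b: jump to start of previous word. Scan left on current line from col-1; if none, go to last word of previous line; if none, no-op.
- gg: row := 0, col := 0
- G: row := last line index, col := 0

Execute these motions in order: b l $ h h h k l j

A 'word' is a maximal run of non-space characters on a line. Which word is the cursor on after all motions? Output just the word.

Answer: cat

Derivation:
After 1 (b): row=0 col=0 char='_'
After 2 (l): row=0 col=1 char='_'
After 3 ($): row=0 col=19 char='n'
After 4 (h): row=0 col=18 char='o'
After 5 (h): row=0 col=17 char='o'
After 6 (h): row=0 col=16 char='m'
After 7 (k): row=0 col=16 char='m'
After 8 (l): row=0 col=17 char='o'
After 9 (j): row=1 col=13 char='t'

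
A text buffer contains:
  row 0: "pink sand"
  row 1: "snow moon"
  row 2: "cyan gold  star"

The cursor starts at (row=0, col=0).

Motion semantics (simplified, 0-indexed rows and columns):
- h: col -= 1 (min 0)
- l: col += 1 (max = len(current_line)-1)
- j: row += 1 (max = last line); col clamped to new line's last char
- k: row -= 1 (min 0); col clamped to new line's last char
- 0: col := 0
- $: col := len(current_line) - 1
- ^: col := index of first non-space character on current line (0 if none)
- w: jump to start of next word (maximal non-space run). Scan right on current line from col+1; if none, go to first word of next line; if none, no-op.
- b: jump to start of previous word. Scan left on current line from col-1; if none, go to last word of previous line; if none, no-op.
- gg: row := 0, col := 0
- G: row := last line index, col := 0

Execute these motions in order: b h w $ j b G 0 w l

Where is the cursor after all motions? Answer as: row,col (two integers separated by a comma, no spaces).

Answer: 2,6

Derivation:
After 1 (b): row=0 col=0 char='p'
After 2 (h): row=0 col=0 char='p'
After 3 (w): row=0 col=5 char='s'
After 4 ($): row=0 col=8 char='d'
After 5 (j): row=1 col=8 char='n'
After 6 (b): row=1 col=5 char='m'
After 7 (G): row=2 col=0 char='c'
After 8 (0): row=2 col=0 char='c'
After 9 (w): row=2 col=5 char='g'
After 10 (l): row=2 col=6 char='o'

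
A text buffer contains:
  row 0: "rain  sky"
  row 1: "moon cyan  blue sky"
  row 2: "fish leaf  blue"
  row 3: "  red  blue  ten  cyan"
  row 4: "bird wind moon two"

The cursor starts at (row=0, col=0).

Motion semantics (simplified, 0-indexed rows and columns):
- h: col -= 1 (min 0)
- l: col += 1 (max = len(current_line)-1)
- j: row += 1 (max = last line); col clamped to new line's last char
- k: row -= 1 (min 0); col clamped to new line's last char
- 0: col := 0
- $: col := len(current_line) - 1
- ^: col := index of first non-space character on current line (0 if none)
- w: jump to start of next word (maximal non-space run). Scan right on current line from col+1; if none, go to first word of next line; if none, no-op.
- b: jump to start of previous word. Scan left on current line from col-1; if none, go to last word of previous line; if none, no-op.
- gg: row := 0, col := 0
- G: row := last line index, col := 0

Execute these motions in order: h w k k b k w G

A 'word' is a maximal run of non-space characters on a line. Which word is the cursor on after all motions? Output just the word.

After 1 (h): row=0 col=0 char='r'
After 2 (w): row=0 col=6 char='s'
After 3 (k): row=0 col=6 char='s'
After 4 (k): row=0 col=6 char='s'
After 5 (b): row=0 col=0 char='r'
After 6 (k): row=0 col=0 char='r'
After 7 (w): row=0 col=6 char='s'
After 8 (G): row=4 col=0 char='b'

Answer: bird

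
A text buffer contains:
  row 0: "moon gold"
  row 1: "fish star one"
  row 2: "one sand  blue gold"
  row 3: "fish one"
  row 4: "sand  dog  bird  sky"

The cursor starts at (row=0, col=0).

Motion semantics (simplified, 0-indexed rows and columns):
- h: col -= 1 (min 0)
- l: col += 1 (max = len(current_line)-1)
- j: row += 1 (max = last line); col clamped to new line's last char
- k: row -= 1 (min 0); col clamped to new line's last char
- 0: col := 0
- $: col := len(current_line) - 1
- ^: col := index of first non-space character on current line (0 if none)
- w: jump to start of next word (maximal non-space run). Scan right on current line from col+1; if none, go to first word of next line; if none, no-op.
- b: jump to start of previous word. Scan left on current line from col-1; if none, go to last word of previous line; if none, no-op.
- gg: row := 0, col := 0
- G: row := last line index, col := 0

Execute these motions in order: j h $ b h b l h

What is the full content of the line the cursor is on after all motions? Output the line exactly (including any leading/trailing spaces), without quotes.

After 1 (j): row=1 col=0 char='f'
After 2 (h): row=1 col=0 char='f'
After 3 ($): row=1 col=12 char='e'
After 4 (b): row=1 col=10 char='o'
After 5 (h): row=1 col=9 char='_'
After 6 (b): row=1 col=5 char='s'
After 7 (l): row=1 col=6 char='t'
After 8 (h): row=1 col=5 char='s'

Answer: fish star one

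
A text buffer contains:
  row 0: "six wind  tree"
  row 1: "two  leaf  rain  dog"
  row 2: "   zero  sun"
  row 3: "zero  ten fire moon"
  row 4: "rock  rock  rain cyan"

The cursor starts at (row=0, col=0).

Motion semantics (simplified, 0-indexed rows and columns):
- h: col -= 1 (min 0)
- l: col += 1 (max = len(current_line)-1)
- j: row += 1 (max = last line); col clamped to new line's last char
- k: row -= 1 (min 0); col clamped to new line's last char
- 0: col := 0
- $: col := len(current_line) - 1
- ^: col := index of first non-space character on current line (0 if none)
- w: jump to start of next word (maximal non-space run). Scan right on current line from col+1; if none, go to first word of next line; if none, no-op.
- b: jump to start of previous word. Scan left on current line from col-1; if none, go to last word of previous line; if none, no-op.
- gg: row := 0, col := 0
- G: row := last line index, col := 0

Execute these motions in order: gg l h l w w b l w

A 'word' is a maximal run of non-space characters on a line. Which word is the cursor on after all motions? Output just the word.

Answer: tree

Derivation:
After 1 (gg): row=0 col=0 char='s'
After 2 (l): row=0 col=1 char='i'
After 3 (h): row=0 col=0 char='s'
After 4 (l): row=0 col=1 char='i'
After 5 (w): row=0 col=4 char='w'
After 6 (w): row=0 col=10 char='t'
After 7 (b): row=0 col=4 char='w'
After 8 (l): row=0 col=5 char='i'
After 9 (w): row=0 col=10 char='t'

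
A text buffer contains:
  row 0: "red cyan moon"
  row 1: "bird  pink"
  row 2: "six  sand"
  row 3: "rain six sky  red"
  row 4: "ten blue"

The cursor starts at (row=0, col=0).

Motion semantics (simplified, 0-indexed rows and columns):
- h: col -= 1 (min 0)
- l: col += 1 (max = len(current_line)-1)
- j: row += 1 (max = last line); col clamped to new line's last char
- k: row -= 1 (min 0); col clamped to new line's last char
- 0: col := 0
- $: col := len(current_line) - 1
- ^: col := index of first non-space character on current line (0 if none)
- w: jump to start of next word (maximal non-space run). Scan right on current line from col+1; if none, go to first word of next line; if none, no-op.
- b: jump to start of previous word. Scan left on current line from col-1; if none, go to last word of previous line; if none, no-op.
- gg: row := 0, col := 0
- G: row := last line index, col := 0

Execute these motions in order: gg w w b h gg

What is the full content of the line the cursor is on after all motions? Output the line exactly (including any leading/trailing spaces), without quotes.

After 1 (gg): row=0 col=0 char='r'
After 2 (w): row=0 col=4 char='c'
After 3 (w): row=0 col=9 char='m'
After 4 (b): row=0 col=4 char='c'
After 5 (h): row=0 col=3 char='_'
After 6 (gg): row=0 col=0 char='r'

Answer: red cyan moon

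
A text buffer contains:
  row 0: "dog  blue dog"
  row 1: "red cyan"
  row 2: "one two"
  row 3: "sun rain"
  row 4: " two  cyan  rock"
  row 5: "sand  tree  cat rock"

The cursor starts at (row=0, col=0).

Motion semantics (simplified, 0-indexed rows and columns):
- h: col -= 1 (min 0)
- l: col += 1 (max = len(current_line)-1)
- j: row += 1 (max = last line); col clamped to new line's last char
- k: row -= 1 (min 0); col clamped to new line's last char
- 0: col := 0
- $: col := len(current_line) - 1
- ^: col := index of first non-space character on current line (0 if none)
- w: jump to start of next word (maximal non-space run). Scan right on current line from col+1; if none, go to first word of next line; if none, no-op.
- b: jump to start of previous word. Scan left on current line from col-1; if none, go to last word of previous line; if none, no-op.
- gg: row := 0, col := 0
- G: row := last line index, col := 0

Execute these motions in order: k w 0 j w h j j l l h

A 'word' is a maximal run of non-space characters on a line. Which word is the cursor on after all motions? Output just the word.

Answer: rain

Derivation:
After 1 (k): row=0 col=0 char='d'
After 2 (w): row=0 col=5 char='b'
After 3 (0): row=0 col=0 char='d'
After 4 (j): row=1 col=0 char='r'
After 5 (w): row=1 col=4 char='c'
After 6 (h): row=1 col=3 char='_'
After 7 (j): row=2 col=3 char='_'
After 8 (j): row=3 col=3 char='_'
After 9 (l): row=3 col=4 char='r'
After 10 (l): row=3 col=5 char='a'
After 11 (h): row=3 col=4 char='r'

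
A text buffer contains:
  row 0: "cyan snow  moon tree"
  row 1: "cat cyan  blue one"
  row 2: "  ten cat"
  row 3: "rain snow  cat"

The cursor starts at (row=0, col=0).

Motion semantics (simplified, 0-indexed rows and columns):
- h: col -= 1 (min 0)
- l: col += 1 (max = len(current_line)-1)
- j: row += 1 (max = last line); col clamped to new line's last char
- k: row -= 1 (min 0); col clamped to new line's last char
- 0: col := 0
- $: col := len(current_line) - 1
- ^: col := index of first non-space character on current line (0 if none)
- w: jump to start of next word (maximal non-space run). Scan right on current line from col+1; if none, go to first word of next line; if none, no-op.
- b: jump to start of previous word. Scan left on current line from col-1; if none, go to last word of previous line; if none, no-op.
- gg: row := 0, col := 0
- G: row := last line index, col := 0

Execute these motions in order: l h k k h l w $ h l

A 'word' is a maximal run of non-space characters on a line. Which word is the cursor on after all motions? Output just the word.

After 1 (l): row=0 col=1 char='y'
After 2 (h): row=0 col=0 char='c'
After 3 (k): row=0 col=0 char='c'
After 4 (k): row=0 col=0 char='c'
After 5 (h): row=0 col=0 char='c'
After 6 (l): row=0 col=1 char='y'
After 7 (w): row=0 col=5 char='s'
After 8 ($): row=0 col=19 char='e'
After 9 (h): row=0 col=18 char='e'
After 10 (l): row=0 col=19 char='e'

Answer: tree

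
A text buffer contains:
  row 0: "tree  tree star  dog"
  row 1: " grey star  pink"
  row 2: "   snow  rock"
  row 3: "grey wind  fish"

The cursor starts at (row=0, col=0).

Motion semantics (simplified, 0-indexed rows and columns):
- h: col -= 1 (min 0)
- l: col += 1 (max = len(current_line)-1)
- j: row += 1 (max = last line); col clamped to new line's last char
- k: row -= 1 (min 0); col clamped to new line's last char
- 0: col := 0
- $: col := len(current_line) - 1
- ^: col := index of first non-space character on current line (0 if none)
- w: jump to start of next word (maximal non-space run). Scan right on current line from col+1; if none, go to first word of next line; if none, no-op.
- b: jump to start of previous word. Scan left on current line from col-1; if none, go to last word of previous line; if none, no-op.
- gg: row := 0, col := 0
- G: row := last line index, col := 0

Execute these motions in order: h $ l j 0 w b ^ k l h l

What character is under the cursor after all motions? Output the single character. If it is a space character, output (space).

After 1 (h): row=0 col=0 char='t'
After 2 ($): row=0 col=19 char='g'
After 3 (l): row=0 col=19 char='g'
After 4 (j): row=1 col=15 char='k'
After 5 (0): row=1 col=0 char='_'
After 6 (w): row=1 col=1 char='g'
After 7 (b): row=0 col=17 char='d'
After 8 (^): row=0 col=0 char='t'
After 9 (k): row=0 col=0 char='t'
After 10 (l): row=0 col=1 char='r'
After 11 (h): row=0 col=0 char='t'
After 12 (l): row=0 col=1 char='r'

Answer: r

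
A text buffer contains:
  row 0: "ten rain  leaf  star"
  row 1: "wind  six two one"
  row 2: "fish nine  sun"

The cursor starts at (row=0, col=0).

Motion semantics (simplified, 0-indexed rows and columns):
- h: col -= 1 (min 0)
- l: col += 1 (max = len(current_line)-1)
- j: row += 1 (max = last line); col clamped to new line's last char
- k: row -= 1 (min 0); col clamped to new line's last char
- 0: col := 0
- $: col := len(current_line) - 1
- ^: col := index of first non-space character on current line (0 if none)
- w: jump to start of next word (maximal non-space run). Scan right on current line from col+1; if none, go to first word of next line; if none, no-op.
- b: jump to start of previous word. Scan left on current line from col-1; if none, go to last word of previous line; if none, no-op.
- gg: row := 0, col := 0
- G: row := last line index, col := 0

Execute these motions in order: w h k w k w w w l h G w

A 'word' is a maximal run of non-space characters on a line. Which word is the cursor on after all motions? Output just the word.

After 1 (w): row=0 col=4 char='r'
After 2 (h): row=0 col=3 char='_'
After 3 (k): row=0 col=3 char='_'
After 4 (w): row=0 col=4 char='r'
After 5 (k): row=0 col=4 char='r'
After 6 (w): row=0 col=10 char='l'
After 7 (w): row=0 col=16 char='s'
After 8 (w): row=1 col=0 char='w'
After 9 (l): row=1 col=1 char='i'
After 10 (h): row=1 col=0 char='w'
After 11 (G): row=2 col=0 char='f'
After 12 (w): row=2 col=5 char='n'

Answer: nine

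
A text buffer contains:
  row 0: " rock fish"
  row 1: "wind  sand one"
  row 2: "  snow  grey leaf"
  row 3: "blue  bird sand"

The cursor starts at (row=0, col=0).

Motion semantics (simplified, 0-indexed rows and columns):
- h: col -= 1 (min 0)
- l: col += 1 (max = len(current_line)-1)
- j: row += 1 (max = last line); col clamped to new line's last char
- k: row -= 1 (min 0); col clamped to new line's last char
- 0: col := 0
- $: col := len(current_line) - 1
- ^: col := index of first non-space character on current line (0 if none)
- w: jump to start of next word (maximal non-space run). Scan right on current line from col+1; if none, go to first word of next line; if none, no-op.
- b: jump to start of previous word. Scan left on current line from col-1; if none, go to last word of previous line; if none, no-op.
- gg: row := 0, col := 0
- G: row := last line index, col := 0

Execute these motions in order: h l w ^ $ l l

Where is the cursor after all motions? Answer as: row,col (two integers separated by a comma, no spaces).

Answer: 0,9

Derivation:
After 1 (h): row=0 col=0 char='_'
After 2 (l): row=0 col=1 char='r'
After 3 (w): row=0 col=6 char='f'
After 4 (^): row=0 col=1 char='r'
After 5 ($): row=0 col=9 char='h'
After 6 (l): row=0 col=9 char='h'
After 7 (l): row=0 col=9 char='h'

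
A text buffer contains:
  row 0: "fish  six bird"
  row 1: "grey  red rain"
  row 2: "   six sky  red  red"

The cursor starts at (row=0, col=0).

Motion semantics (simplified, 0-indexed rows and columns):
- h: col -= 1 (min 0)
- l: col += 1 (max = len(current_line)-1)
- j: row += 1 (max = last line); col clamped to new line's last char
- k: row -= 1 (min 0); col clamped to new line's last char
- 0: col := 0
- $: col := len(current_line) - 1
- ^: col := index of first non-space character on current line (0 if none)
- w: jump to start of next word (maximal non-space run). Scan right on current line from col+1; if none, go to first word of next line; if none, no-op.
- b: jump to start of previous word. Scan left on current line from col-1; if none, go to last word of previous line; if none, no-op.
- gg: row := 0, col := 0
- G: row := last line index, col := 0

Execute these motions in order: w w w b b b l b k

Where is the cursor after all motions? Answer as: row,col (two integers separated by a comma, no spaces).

After 1 (w): row=0 col=6 char='s'
After 2 (w): row=0 col=10 char='b'
After 3 (w): row=1 col=0 char='g'
After 4 (b): row=0 col=10 char='b'
After 5 (b): row=0 col=6 char='s'
After 6 (b): row=0 col=0 char='f'
After 7 (l): row=0 col=1 char='i'
After 8 (b): row=0 col=0 char='f'
After 9 (k): row=0 col=0 char='f'

Answer: 0,0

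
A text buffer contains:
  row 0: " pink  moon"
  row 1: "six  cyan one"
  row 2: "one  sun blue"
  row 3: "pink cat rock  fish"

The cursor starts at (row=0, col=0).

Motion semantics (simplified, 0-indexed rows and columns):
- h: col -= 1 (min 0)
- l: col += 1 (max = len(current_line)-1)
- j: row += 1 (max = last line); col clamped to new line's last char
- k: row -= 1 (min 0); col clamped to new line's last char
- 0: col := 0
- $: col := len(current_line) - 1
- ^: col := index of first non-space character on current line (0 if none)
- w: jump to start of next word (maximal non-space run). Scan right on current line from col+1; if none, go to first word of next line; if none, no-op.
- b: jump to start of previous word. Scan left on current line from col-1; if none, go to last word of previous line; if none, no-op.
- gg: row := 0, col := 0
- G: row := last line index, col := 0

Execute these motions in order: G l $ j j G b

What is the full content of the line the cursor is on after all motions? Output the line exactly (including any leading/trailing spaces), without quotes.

Answer: one  sun blue

Derivation:
After 1 (G): row=3 col=0 char='p'
After 2 (l): row=3 col=1 char='i'
After 3 ($): row=3 col=18 char='h'
After 4 (j): row=3 col=18 char='h'
After 5 (j): row=3 col=18 char='h'
After 6 (G): row=3 col=0 char='p'
After 7 (b): row=2 col=9 char='b'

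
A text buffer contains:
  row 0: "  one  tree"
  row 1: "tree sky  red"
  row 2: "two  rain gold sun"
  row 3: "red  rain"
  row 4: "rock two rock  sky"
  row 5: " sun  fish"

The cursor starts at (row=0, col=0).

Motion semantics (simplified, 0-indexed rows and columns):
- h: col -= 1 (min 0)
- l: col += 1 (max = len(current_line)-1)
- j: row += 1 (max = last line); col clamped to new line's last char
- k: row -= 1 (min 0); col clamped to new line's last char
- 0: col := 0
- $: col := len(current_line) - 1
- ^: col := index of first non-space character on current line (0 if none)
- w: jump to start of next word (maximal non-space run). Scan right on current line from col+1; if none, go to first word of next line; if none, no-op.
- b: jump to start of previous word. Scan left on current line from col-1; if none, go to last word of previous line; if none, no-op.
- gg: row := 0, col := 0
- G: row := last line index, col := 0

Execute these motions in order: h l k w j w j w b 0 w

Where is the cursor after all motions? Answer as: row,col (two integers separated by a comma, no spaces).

After 1 (h): row=0 col=0 char='_'
After 2 (l): row=0 col=1 char='_'
After 3 (k): row=0 col=1 char='_'
After 4 (w): row=0 col=2 char='o'
After 5 (j): row=1 col=2 char='e'
After 6 (w): row=1 col=5 char='s'
After 7 (j): row=2 col=5 char='r'
After 8 (w): row=2 col=10 char='g'
After 9 (b): row=2 col=5 char='r'
After 10 (0): row=2 col=0 char='t'
After 11 (w): row=2 col=5 char='r'

Answer: 2,5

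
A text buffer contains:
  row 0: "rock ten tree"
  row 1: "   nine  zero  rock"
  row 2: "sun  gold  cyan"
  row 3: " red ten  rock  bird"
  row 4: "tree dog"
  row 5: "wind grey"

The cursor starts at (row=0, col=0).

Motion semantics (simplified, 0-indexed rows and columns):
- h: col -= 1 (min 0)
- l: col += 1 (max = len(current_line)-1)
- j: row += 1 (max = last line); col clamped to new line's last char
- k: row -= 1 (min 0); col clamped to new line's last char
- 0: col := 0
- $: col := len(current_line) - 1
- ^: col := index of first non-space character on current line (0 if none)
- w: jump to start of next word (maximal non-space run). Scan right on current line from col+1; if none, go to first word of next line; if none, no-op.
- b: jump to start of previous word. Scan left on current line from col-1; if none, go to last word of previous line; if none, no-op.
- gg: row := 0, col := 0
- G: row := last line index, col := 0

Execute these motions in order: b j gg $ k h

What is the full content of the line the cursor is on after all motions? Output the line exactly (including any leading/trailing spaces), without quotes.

After 1 (b): row=0 col=0 char='r'
After 2 (j): row=1 col=0 char='_'
After 3 (gg): row=0 col=0 char='r'
After 4 ($): row=0 col=12 char='e'
After 5 (k): row=0 col=12 char='e'
After 6 (h): row=0 col=11 char='e'

Answer: rock ten tree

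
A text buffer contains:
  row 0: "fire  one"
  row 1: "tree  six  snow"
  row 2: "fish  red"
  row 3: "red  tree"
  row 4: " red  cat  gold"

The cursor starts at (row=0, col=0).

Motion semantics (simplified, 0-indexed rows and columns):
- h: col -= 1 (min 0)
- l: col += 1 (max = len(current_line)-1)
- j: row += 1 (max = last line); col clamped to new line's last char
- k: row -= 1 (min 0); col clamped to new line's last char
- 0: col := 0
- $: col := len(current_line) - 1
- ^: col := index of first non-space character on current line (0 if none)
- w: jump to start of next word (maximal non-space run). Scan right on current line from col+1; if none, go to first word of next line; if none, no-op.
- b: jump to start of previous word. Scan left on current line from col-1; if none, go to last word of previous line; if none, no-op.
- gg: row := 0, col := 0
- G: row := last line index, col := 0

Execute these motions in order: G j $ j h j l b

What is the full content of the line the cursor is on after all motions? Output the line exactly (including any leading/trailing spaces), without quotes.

After 1 (G): row=4 col=0 char='_'
After 2 (j): row=4 col=0 char='_'
After 3 ($): row=4 col=14 char='d'
After 4 (j): row=4 col=14 char='d'
After 5 (h): row=4 col=13 char='l'
After 6 (j): row=4 col=13 char='l'
After 7 (l): row=4 col=14 char='d'
After 8 (b): row=4 col=11 char='g'

Answer:  red  cat  gold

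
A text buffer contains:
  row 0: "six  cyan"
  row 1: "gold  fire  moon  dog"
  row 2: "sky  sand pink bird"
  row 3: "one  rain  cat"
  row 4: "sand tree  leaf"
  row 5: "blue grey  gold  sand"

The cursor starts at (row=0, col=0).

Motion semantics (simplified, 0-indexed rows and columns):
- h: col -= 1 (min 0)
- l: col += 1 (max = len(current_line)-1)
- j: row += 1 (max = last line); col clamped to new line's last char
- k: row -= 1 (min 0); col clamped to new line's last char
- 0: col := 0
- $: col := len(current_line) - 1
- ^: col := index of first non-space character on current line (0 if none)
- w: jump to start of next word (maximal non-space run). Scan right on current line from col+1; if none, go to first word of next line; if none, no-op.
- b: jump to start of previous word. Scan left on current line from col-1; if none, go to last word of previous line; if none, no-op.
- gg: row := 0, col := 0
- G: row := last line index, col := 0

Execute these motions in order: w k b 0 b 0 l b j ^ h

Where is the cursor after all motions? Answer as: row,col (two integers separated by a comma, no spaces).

After 1 (w): row=0 col=5 char='c'
After 2 (k): row=0 col=5 char='c'
After 3 (b): row=0 col=0 char='s'
After 4 (0): row=0 col=0 char='s'
After 5 (b): row=0 col=0 char='s'
After 6 (0): row=0 col=0 char='s'
After 7 (l): row=0 col=1 char='i'
After 8 (b): row=0 col=0 char='s'
After 9 (j): row=1 col=0 char='g'
After 10 (^): row=1 col=0 char='g'
After 11 (h): row=1 col=0 char='g'

Answer: 1,0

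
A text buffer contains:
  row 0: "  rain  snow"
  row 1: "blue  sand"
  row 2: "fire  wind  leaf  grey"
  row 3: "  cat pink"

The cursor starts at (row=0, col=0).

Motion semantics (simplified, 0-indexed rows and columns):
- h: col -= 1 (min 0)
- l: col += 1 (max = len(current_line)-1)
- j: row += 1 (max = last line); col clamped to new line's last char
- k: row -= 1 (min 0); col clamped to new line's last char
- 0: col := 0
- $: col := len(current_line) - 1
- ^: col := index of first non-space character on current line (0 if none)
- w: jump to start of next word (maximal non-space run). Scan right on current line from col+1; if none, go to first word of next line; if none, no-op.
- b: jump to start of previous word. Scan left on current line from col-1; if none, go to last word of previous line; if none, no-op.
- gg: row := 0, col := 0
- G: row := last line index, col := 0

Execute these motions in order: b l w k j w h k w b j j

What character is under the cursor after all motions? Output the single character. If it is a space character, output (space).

Answer: r

Derivation:
After 1 (b): row=0 col=0 char='_'
After 2 (l): row=0 col=1 char='_'
After 3 (w): row=0 col=2 char='r'
After 4 (k): row=0 col=2 char='r'
After 5 (j): row=1 col=2 char='u'
After 6 (w): row=1 col=6 char='s'
After 7 (h): row=1 col=5 char='_'
After 8 (k): row=0 col=5 char='n'
After 9 (w): row=0 col=8 char='s'
After 10 (b): row=0 col=2 char='r'
After 11 (j): row=1 col=2 char='u'
After 12 (j): row=2 col=2 char='r'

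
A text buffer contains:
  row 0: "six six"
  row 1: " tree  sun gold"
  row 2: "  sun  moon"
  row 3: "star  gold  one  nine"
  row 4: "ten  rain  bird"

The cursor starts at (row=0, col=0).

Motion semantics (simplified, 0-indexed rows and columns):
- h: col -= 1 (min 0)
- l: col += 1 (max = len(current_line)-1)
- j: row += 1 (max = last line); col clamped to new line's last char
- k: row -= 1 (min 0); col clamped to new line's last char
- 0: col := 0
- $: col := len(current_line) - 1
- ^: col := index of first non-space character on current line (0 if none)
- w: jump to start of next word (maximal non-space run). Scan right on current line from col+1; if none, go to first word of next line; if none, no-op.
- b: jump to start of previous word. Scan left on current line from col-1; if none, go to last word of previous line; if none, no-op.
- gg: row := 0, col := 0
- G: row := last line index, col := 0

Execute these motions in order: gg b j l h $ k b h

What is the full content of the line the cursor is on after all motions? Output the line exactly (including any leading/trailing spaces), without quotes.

After 1 (gg): row=0 col=0 char='s'
After 2 (b): row=0 col=0 char='s'
After 3 (j): row=1 col=0 char='_'
After 4 (l): row=1 col=1 char='t'
After 5 (h): row=1 col=0 char='_'
After 6 ($): row=1 col=14 char='d'
After 7 (k): row=0 col=6 char='x'
After 8 (b): row=0 col=4 char='s'
After 9 (h): row=0 col=3 char='_'

Answer: six six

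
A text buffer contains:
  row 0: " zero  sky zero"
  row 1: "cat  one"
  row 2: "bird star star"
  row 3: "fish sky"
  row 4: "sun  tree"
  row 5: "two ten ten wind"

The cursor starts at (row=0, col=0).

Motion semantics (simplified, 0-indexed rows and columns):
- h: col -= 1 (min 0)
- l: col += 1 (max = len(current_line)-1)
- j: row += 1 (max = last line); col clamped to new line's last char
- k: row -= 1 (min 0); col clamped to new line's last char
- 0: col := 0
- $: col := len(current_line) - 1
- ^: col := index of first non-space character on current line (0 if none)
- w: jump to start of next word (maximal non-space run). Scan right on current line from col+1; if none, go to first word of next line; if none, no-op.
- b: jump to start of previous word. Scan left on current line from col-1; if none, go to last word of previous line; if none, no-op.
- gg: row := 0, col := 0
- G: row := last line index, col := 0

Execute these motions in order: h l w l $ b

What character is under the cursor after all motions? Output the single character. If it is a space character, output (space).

Answer: z

Derivation:
After 1 (h): row=0 col=0 char='_'
After 2 (l): row=0 col=1 char='z'
After 3 (w): row=0 col=7 char='s'
After 4 (l): row=0 col=8 char='k'
After 5 ($): row=0 col=14 char='o'
After 6 (b): row=0 col=11 char='z'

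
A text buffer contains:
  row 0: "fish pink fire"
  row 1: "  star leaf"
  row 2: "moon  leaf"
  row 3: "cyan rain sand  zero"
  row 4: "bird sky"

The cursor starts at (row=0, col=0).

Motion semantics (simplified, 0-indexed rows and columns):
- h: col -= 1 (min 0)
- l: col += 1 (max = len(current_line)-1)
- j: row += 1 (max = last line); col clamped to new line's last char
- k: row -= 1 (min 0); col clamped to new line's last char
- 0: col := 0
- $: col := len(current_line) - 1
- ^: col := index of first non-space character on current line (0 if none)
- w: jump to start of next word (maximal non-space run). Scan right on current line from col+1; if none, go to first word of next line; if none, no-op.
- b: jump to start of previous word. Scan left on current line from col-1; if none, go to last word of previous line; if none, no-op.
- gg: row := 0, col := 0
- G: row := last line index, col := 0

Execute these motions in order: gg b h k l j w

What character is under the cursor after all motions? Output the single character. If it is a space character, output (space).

After 1 (gg): row=0 col=0 char='f'
After 2 (b): row=0 col=0 char='f'
After 3 (h): row=0 col=0 char='f'
After 4 (k): row=0 col=0 char='f'
After 5 (l): row=0 col=1 char='i'
After 6 (j): row=1 col=1 char='_'
After 7 (w): row=1 col=2 char='s'

Answer: s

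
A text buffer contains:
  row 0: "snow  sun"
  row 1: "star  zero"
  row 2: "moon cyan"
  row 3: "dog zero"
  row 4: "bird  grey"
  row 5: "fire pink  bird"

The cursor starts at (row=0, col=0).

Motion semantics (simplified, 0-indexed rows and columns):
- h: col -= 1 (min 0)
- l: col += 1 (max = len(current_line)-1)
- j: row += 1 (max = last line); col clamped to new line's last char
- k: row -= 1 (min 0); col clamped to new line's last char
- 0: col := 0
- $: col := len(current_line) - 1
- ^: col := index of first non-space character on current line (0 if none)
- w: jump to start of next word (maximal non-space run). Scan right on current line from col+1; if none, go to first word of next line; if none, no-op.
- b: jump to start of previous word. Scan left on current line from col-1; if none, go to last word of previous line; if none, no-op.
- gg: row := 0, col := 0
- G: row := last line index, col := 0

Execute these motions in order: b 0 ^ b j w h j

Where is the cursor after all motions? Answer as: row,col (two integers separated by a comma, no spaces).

Answer: 2,5

Derivation:
After 1 (b): row=0 col=0 char='s'
After 2 (0): row=0 col=0 char='s'
After 3 (^): row=0 col=0 char='s'
After 4 (b): row=0 col=0 char='s'
After 5 (j): row=1 col=0 char='s'
After 6 (w): row=1 col=6 char='z'
After 7 (h): row=1 col=5 char='_'
After 8 (j): row=2 col=5 char='c'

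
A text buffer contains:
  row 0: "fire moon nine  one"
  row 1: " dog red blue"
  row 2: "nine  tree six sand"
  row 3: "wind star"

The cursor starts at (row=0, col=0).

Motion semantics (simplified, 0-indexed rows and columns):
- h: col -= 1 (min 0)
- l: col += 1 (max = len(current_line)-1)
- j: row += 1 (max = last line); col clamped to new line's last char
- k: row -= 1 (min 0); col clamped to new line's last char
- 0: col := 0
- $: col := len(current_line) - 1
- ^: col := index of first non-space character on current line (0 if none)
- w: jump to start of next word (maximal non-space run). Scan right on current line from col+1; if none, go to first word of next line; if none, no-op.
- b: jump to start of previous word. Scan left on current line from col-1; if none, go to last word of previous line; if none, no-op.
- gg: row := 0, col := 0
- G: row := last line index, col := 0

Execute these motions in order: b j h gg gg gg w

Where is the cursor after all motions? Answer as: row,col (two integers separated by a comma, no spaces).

Answer: 0,5

Derivation:
After 1 (b): row=0 col=0 char='f'
After 2 (j): row=1 col=0 char='_'
After 3 (h): row=1 col=0 char='_'
After 4 (gg): row=0 col=0 char='f'
After 5 (gg): row=0 col=0 char='f'
After 6 (gg): row=0 col=0 char='f'
After 7 (w): row=0 col=5 char='m'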